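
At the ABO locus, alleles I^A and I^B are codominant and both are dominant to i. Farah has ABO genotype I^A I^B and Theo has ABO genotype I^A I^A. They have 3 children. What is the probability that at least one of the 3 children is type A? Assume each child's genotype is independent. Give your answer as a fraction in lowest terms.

ABO cross I^A I^B × I^A I^A → 1/2 A, 1/2 AB.
So P(type A) = 1/2 per child.
P(none) = (1/2)^3 = 1/8; P(at least one) = 1 − 1/8 = 7/8.

7/8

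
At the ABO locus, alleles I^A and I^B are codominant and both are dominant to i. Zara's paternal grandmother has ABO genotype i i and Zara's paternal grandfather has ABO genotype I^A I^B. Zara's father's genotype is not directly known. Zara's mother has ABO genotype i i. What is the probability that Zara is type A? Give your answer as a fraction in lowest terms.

Zara's father's ABO genotype from i i × I^A I^B: 1/2 I^A i, 1/2 I^B i.
Crossing each possibility with the mother i i and summing P(type A): 1/2·1/2 + 1/2·0 = 1/4.

1/4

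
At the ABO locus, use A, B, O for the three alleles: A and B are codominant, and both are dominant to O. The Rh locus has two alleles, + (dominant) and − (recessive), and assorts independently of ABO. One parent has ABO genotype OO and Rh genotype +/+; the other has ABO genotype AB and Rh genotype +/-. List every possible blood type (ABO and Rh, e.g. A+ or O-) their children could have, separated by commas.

Gametes from OO × AB give offspring ABO genotypes AO, BO, i.e. phenotypes A, B.
Rh cross +/+ × +/- → phenotypes Rh+.
Combining independently: A+, B+.

A+, B+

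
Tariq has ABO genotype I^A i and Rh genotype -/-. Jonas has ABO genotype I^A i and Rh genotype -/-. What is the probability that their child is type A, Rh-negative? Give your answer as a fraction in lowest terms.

3/4

ABO cross I^A i × I^A i → offspring phenotypes: 1/4 O, 3/4 A.
Rh cross -/- × -/- → 1 Rh-.
Independent loci: P(type A, Rh-negative) = 3/4 × 1 = 3/4.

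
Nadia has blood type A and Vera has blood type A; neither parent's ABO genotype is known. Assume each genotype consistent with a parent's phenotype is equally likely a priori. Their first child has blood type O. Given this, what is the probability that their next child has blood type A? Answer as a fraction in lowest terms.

Possible genotypes: Nadia ∈ {I^A I^A, I^A i}; Vera ∈ {I^A I^A, I^A i}.
Weight each parental genotype pair by prior × P(type-O child):
  I^A i × I^A i: posterior weight 1; P(next child type A) = 3/4.
Weighted sum = 3/4.

3/4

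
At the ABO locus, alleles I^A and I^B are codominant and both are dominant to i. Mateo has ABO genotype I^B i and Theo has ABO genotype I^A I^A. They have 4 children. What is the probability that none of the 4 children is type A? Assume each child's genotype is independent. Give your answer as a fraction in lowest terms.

ABO cross I^B i × I^A I^A → 1/2 A, 1/2 AB.
So P(type A) = 1/2 per child.
P(not type A) = 1/2 for one child; (1/2)^4 = 1/16.

1/16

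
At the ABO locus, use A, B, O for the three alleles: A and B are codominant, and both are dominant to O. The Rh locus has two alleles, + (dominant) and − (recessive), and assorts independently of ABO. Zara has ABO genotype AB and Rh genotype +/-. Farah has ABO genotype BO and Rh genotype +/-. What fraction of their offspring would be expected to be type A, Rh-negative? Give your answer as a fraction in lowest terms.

ABO cross AB × BO → offspring phenotypes: 1/4 A, 1/2 B, 1/4 AB.
Rh cross +/- × +/- → 3/4 Rh+, 1/4 Rh-.
Independent loci: P(type A, Rh-negative) = 1/4 × 1/4 = 1/16.

1/16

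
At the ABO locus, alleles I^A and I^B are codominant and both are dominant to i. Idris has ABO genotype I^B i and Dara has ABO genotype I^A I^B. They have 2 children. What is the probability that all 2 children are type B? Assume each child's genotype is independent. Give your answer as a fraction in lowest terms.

1/4

ABO cross I^B i × I^A I^B → 1/4 A, 1/2 B, 1/4 AB.
So P(type B) = 1/2 per child.
All 2 independent: (1/2)^2 = 1/4.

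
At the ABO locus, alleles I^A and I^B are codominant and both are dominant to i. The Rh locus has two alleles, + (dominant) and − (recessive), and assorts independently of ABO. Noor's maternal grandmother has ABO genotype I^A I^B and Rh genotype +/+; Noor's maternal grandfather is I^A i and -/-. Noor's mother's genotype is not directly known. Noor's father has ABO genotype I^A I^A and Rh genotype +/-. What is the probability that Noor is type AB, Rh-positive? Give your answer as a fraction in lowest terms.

Noor's mother's ABO genotype from I^A I^B × I^A i: 1/4 I^A I^A, 1/4 I^A I^B, 1/4 I^A i, 1/4 I^B i.
Crossing each possibility with the father I^A I^A and summing P(type AB): 1/4·0 + 1/4·1/2 + 1/4·0 + 1/4·1/2 = 1/4.
Similarly for Rh via the mother's Rh distribution: P(Rh+) = 3/4.
Independent loci: 1/4 × 3/4 = 3/16.

3/16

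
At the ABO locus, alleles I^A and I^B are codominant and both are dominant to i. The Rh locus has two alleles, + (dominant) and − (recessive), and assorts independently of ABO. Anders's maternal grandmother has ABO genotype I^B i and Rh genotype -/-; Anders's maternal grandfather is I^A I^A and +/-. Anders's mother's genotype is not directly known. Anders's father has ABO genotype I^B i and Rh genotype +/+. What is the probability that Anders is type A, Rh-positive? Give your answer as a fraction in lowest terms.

Anders's mother's ABO genotype from I^B i × I^A I^A: 1/2 I^A I^B, 1/2 I^A i.
Crossing each possibility with the father I^B i and summing P(type A): 1/2·1/4 + 1/2·1/4 = 1/4.
Similarly for Rh via the mother's Rh distribution: P(Rh+) = 1.
Independent loci: 1/4 × 1 = 1/4.

1/4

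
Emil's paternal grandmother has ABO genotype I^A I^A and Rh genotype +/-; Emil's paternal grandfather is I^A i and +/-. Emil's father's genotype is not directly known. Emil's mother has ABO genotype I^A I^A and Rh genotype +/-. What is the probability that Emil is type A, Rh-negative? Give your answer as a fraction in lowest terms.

Emil's father's ABO genotype from I^A I^A × I^A i: 1/2 I^A I^A, 1/2 I^A i.
Crossing each possibility with the mother I^A I^A and summing P(type A): 1/2·1 + 1/2·1 = 1.
Similarly for Rh via the father's Rh distribution: P(Rh-) = 1/4.
Independent loci: 1 × 1/4 = 1/4.

1/4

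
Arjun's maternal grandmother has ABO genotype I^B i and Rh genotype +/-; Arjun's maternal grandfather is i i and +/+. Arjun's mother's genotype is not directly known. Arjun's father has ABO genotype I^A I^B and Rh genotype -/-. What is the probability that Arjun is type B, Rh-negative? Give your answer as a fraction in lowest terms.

1/8

Arjun's mother's ABO genotype from I^B i × i i: 1/2 I^B i, 1/2 i i.
Crossing each possibility with the father I^A I^B and summing P(type B): 1/2·1/2 + 1/2·1/2 = 1/2.
Similarly for Rh via the mother's Rh distribution: P(Rh-) = 1/4.
Independent loci: 1/2 × 1/4 = 1/8.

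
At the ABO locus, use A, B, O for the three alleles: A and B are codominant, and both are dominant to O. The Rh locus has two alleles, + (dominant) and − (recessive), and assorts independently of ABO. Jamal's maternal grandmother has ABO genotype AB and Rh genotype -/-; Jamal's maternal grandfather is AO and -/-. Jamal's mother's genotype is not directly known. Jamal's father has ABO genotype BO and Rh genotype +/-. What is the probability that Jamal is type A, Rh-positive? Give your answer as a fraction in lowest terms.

1/8

Jamal's mother's ABO genotype from AB × AO: 1/4 AA, 1/4 AB, 1/4 AO, 1/4 BO.
Crossing each possibility with the father BO and summing P(type A): 1/4·1/2 + 1/4·1/4 + 1/4·1/4 + 1/4·0 = 1/4.
Similarly for Rh via the mother's Rh distribution: P(Rh+) = 1/2.
Independent loci: 1/4 × 1/2 = 1/8.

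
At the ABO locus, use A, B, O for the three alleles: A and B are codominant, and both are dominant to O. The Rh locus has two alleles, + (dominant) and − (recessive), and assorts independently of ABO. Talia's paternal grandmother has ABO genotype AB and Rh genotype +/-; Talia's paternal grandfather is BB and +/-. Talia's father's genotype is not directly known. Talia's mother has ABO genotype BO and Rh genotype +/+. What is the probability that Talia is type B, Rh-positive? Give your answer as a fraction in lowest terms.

3/4

Talia's father's ABO genotype from AB × BB: 1/2 AB, 1/2 BB.
Crossing each possibility with the mother BO and summing P(type B): 1/2·1/2 + 1/2·1 = 3/4.
Similarly for Rh via the father's Rh distribution: P(Rh+) = 1.
Independent loci: 3/4 × 1 = 3/4.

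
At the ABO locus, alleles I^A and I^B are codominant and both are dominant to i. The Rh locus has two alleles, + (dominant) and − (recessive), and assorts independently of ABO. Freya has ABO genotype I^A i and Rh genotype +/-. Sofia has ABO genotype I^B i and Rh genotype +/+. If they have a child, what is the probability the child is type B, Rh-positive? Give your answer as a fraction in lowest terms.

ABO cross I^A i × I^B i → offspring phenotypes: 1/4 O, 1/4 A, 1/4 B, 1/4 AB.
Rh cross +/- × +/+ → 1 Rh+.
Independent loci: P(type B, Rh-positive) = 1/4 × 1 = 1/4.

1/4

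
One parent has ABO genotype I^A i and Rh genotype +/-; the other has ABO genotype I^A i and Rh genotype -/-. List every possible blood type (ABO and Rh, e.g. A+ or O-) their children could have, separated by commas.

O+, O-, A+, A-

Gametes from I^A i × I^A i give offspring ABO genotypes I^A I^A, I^A i, i i, i.e. phenotypes O, A.
Rh cross +/- × -/- → phenotypes Rh+, Rh-.
Combining independently: O+, O-, A+, A-.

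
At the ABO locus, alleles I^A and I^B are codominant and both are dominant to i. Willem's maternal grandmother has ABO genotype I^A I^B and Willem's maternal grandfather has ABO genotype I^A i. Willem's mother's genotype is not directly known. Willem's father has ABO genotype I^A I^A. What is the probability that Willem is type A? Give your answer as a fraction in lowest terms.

Willem's mother's ABO genotype from I^A I^B × I^A i: 1/4 I^A I^A, 1/4 I^A I^B, 1/4 I^A i, 1/4 I^B i.
Crossing each possibility with the father I^A I^A and summing P(type A): 1/4·1 + 1/4·1/2 + 1/4·1 + 1/4·1/2 = 3/4.

3/4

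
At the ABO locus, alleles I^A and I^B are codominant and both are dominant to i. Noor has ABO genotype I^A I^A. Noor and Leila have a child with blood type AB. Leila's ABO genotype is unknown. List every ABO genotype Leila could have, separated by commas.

For each candidate genotype of Leila, check whether crossing it with I^A I^A can produce every observed child phenotype.
  I^A I^A → possible child types {A} ✗
  I^A I^B → possible child types {A, AB} ✓
  I^A i → possible child types {A} ✗
  I^B I^B → possible child types {AB} ✓
  I^B i → possible child types {A, AB} ✓
  i i → possible child types {A} ✗

I^A I^B, I^B I^B, I^B i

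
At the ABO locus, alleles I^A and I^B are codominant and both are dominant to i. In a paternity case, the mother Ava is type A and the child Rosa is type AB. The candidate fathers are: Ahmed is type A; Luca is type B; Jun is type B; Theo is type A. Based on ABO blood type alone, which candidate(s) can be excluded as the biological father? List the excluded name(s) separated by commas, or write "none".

A candidate is excluded only if no genotype consistent with his phenotype could produce a type AB child with a type A mother.
Ahmed (type A): no genotype consistent with that phenotype can produce a type-AB child with a type-A mother.
Theo (type A): no genotype consistent with that phenotype can produce a type-AB child with a type-A mother.

Ahmed, Theo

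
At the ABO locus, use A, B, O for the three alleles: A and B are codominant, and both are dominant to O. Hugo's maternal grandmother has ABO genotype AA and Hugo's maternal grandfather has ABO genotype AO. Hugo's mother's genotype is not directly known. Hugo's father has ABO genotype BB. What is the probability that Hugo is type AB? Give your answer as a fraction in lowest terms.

Hugo's mother's ABO genotype from AA × AO: 1/2 AA, 1/2 AO.
Crossing each possibility with the father BB and summing P(type AB): 1/2·1 + 1/2·1/2 = 3/4.

3/4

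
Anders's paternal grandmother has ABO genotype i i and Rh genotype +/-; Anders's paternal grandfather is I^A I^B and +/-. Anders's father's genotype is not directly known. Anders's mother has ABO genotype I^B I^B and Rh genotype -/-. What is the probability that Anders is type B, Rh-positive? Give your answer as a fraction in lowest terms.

Anders's father's ABO genotype from i i × I^A I^B: 1/2 I^A i, 1/2 I^B i.
Crossing each possibility with the mother I^B I^B and summing P(type B): 1/2·1/2 + 1/2·1 = 3/4.
Similarly for Rh via the father's Rh distribution: P(Rh+) = 1/2.
Independent loci: 3/4 × 1/2 = 3/8.

3/8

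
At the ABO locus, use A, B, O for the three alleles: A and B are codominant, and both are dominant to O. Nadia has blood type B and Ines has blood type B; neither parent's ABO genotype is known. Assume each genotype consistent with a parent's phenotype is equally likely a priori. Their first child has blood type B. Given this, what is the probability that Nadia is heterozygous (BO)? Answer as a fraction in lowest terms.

7/15

Possible genotypes: Nadia ∈ {BB, BO}; Ines ∈ {BB, BO}.
Weight each parental genotype pair by prior × P(type-B child):
  BB × BB: posterior weight 4/15.
  BB × BO: posterior weight 4/15.
  BO × BB: posterior weight 4/15.
  BO × BO: posterior weight 1/5.
Sum the posterior weight over pairs where Nadia is BO: 7/15.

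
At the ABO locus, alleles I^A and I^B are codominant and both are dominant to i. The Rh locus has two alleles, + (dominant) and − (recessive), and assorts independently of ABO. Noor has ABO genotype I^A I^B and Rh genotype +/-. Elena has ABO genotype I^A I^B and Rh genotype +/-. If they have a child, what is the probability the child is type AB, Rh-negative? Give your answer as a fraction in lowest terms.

1/8

ABO cross I^A I^B × I^A I^B → offspring phenotypes: 1/4 A, 1/4 B, 1/2 AB.
Rh cross +/- × +/- → 3/4 Rh+, 1/4 Rh-.
Independent loci: P(type AB, Rh-negative) = 1/2 × 1/4 = 1/8.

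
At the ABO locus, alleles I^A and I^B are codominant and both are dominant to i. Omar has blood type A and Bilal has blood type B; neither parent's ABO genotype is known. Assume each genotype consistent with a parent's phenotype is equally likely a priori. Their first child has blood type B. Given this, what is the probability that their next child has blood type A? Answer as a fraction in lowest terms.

1/12

Possible genotypes: Omar ∈ {I^A I^A, I^A i}; Bilal ∈ {I^B I^B, I^B i}.
Weight each parental genotype pair by prior × P(type-B child):
  I^A i × I^B I^B: posterior weight 2/3; P(next child type A) = 0.
  I^A i × I^B i: posterior weight 1/3; P(next child type A) = 1/4.
Weighted sum = 1/12.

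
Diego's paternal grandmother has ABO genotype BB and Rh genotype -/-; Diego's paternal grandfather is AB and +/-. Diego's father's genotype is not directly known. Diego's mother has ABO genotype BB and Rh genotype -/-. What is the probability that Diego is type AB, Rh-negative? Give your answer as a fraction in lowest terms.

Diego's father's ABO genotype from BB × AB: 1/2 AB, 1/2 BB.
Crossing each possibility with the mother BB and summing P(type AB): 1/2·1/2 + 1/2·0 = 1/4.
Similarly for Rh via the father's Rh distribution: P(Rh-) = 3/4.
Independent loci: 1/4 × 3/4 = 3/16.

3/16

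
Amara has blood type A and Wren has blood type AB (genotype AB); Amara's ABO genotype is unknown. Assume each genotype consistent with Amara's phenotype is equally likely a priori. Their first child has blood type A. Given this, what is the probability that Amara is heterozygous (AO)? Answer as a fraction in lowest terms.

Possible genotypes: Amara ∈ {AA, AO}; Wren ∈ {AB}.
Weight each parental genotype pair by prior × P(type-A child):
  AA × AB: posterior weight 1/2.
  AO × AB: posterior weight 1/2.
Sum the posterior weight over pairs where Amara is AO: 1/2.

1/2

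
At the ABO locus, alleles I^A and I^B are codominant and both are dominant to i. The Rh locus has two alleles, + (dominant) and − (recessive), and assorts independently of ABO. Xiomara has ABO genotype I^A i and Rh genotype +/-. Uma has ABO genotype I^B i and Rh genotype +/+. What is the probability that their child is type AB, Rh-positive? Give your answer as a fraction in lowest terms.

ABO cross I^A i × I^B i → offspring phenotypes: 1/4 O, 1/4 A, 1/4 B, 1/4 AB.
Rh cross +/- × +/+ → 1 Rh+.
Independent loci: P(type AB, Rh-positive) = 1/4 × 1 = 1/4.

1/4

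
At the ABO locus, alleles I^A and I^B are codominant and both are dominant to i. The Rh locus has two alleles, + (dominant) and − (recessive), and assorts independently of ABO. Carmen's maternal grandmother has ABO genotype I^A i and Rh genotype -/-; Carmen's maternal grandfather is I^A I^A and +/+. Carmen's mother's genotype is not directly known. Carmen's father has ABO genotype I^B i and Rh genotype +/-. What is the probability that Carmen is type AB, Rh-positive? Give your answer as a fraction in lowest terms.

9/32

Carmen's mother's ABO genotype from I^A i × I^A I^A: 1/2 I^A I^A, 1/2 I^A i.
Crossing each possibility with the father I^B i and summing P(type AB): 1/2·1/2 + 1/2·1/4 = 3/8.
Similarly for Rh via the mother's Rh distribution: P(Rh+) = 3/4.
Independent loci: 3/8 × 3/4 = 9/32.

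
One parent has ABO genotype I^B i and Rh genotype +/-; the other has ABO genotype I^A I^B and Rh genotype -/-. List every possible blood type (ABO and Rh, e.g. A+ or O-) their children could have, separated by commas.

Gametes from I^B i × I^A I^B give offspring ABO genotypes I^A I^B, I^A i, I^B I^B, I^B i, i.e. phenotypes A, B, AB.
Rh cross +/- × -/- → phenotypes Rh+, Rh-.
Combining independently: A+, A-, B+, B-, AB+, AB-.

A+, A-, B+, B-, AB+, AB-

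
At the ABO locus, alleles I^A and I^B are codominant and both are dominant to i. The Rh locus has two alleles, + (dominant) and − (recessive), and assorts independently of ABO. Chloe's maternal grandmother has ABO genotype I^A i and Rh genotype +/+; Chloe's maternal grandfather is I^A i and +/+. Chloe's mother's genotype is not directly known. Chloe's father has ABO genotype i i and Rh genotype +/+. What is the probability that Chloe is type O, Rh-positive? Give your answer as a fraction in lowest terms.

Chloe's mother's ABO genotype from I^A i × I^A i: 1/4 I^A I^A, 1/2 I^A i, 1/4 i i.
Crossing each possibility with the father i i and summing P(type O): 1/4·0 + 1/2·1/2 + 1/4·1 = 1/2.
Similarly for Rh via the mother's Rh distribution: P(Rh+) = 1.
Independent loci: 1/2 × 1 = 1/2.

1/2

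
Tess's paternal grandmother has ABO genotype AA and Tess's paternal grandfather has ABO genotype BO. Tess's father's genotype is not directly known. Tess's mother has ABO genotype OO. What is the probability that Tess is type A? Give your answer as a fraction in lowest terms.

Tess's father's ABO genotype from AA × BO: 1/2 AB, 1/2 AO.
Crossing each possibility with the mother OO and summing P(type A): 1/2·1/2 + 1/2·1/2 = 1/2.

1/2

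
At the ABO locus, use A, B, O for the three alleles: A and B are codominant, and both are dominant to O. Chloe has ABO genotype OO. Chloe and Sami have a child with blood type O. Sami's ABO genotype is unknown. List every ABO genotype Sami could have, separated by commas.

AO, BO, OO

For each candidate genotype of Sami, check whether crossing it with OO can produce every observed child phenotype.
  AA → possible child types {A} ✗
  AB → possible child types {A, B} ✗
  AO → possible child types {O, A} ✓
  BB → possible child types {B} ✗
  BO → possible child types {O, B} ✓
  OO → possible child types {O} ✓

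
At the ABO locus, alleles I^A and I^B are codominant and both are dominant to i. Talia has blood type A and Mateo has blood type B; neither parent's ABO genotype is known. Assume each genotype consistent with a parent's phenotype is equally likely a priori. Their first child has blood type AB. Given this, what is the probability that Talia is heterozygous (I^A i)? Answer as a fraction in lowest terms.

1/3

Possible genotypes: Talia ∈ {I^A I^A, I^A i}; Mateo ∈ {I^B I^B, I^B i}.
Weight each parental genotype pair by prior × P(type-AB child):
  I^A I^A × I^B I^B: posterior weight 4/9.
  I^A I^A × I^B i: posterior weight 2/9.
  I^A i × I^B I^B: posterior weight 2/9.
  I^A i × I^B i: posterior weight 1/9.
Sum the posterior weight over pairs where Talia is I^A i: 1/3.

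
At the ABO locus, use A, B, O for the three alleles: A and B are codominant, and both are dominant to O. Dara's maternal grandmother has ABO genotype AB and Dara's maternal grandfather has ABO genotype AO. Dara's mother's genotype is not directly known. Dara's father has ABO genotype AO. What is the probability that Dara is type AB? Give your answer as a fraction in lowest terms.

Dara's mother's ABO genotype from AB × AO: 1/4 AA, 1/4 AB, 1/4 AO, 1/4 BO.
Crossing each possibility with the father AO and summing P(type AB): 1/4·0 + 1/4·1/4 + 1/4·0 + 1/4·1/4 = 1/8.

1/8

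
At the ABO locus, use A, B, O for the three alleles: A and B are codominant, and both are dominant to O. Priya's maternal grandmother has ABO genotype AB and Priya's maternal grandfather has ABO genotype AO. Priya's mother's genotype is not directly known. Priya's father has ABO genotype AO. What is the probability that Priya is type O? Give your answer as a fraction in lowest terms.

1/8

Priya's mother's ABO genotype from AB × AO: 1/4 AA, 1/4 AB, 1/4 AO, 1/4 BO.
Crossing each possibility with the father AO and summing P(type O): 1/4·0 + 1/4·0 + 1/4·1/4 + 1/4·1/4 = 1/8.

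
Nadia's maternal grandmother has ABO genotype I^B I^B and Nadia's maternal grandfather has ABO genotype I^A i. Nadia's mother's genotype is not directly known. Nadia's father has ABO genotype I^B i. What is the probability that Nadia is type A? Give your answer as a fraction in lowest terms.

1/8

Nadia's mother's ABO genotype from I^B I^B × I^A i: 1/2 I^A I^B, 1/2 I^B i.
Crossing each possibility with the father I^B i and summing P(type A): 1/2·1/4 + 1/2·0 = 1/8.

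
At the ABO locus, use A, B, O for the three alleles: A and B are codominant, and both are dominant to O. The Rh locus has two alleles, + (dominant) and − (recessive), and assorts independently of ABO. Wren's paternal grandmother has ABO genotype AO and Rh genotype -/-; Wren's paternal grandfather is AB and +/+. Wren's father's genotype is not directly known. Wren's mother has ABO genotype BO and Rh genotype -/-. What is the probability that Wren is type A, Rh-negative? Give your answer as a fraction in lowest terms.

Wren's father's ABO genotype from AO × AB: 1/4 AA, 1/4 AB, 1/4 AO, 1/4 BO.
Crossing each possibility with the mother BO and summing P(type A): 1/4·1/2 + 1/4·1/4 + 1/4·1/4 + 1/4·0 = 1/4.
Similarly for Rh via the father's Rh distribution: P(Rh-) = 1/2.
Independent loci: 1/4 × 1/2 = 1/8.

1/8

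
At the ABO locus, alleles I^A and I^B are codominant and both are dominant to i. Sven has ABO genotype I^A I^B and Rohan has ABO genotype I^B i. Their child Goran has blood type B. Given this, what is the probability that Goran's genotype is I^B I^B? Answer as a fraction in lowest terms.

Cross I^A I^B × I^B i → 1/4 I^A I^B, 1/4 I^A i, 1/4 I^B I^B, 1/4 I^B i.
Type-B genotypes among offspring: I^B I^B (1/4), I^B i (1/4); total 1/2.
P(I^B I^B | type B) = (1/4) / (1/2) = 1/2.

1/2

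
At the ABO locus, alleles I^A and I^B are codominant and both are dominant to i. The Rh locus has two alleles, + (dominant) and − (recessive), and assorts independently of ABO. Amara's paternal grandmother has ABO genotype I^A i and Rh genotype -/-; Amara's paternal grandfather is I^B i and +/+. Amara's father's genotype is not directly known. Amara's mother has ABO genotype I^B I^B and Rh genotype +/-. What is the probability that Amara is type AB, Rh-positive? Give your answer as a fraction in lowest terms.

Amara's father's ABO genotype from I^A i × I^B i: 1/4 I^A I^B, 1/4 I^A i, 1/4 I^B i, 1/4 i i.
Crossing each possibility with the mother I^B I^B and summing P(type AB): 1/4·1/2 + 1/4·1/2 + 1/4·0 + 1/4·0 = 1/4.
Similarly for Rh via the father's Rh distribution: P(Rh+) = 3/4.
Independent loci: 1/4 × 3/4 = 3/16.

3/16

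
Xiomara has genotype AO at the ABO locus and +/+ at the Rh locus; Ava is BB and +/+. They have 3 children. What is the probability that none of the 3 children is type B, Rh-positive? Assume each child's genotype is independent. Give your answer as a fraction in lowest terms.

ABO cross AO × BB → 1/2 B, 1/2 AB.
Rh cross +/+ × +/+ → 1 Rh+; so P(type B, Rh-positive) = 1/2 × 1 = 1/2 per child.
P(not type B, Rh-positive) = 1/2 for one child; (1/2)^3 = 1/8.

1/8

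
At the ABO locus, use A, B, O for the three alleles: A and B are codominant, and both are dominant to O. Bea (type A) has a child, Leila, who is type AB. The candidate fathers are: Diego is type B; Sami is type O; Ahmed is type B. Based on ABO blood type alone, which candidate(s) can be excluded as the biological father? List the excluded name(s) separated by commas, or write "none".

Sami

A candidate is excluded only if no genotype consistent with his phenotype could produce a type AB child with a type A mother.
Sami (type O): no genotype consistent with that phenotype can produce a type-AB child with a type-A mother.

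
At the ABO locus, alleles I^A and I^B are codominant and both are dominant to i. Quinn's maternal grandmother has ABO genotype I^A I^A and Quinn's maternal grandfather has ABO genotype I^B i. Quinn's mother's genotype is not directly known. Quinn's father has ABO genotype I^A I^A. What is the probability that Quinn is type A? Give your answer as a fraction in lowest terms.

3/4

Quinn's mother's ABO genotype from I^A I^A × I^B i: 1/2 I^A I^B, 1/2 I^A i.
Crossing each possibility with the father I^A I^A and summing P(type A): 1/2·1/2 + 1/2·1 = 3/4.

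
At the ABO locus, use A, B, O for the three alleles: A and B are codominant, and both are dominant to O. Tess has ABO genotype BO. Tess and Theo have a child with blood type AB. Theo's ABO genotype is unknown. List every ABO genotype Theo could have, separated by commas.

For each candidate genotype of Theo, check whether crossing it with BO can produce every observed child phenotype.
  AA → possible child types {A, AB} ✓
  AB → possible child types {A, B, AB} ✓
  AO → possible child types {O, A, B, AB} ✓
  BB → possible child types {B} ✗
  BO → possible child types {O, B} ✗
  OO → possible child types {O, B} ✗

AA, AB, AO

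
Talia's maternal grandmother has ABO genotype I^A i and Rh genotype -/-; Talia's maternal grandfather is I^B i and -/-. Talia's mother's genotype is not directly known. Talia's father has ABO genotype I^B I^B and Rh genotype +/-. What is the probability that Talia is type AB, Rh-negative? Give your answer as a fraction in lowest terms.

Talia's mother's ABO genotype from I^A i × I^B i: 1/4 I^A I^B, 1/4 I^A i, 1/4 I^B i, 1/4 i i.
Crossing each possibility with the father I^B I^B and summing P(type AB): 1/4·1/2 + 1/4·1/2 + 1/4·0 + 1/4·0 = 1/4.
Similarly for Rh via the mother's Rh distribution: P(Rh-) = 1/2.
Independent loci: 1/4 × 1/2 = 1/8.

1/8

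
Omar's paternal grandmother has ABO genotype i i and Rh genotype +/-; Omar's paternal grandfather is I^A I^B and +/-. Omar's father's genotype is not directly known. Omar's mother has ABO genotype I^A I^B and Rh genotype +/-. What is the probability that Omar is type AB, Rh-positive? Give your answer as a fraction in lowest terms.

Omar's father's ABO genotype from i i × I^A I^B: 1/2 I^A i, 1/2 I^B i.
Crossing each possibility with the mother I^A I^B and summing P(type AB): 1/2·1/4 + 1/2·1/4 = 1/4.
Similarly for Rh via the father's Rh distribution: P(Rh+) = 3/4.
Independent loci: 1/4 × 3/4 = 3/16.

3/16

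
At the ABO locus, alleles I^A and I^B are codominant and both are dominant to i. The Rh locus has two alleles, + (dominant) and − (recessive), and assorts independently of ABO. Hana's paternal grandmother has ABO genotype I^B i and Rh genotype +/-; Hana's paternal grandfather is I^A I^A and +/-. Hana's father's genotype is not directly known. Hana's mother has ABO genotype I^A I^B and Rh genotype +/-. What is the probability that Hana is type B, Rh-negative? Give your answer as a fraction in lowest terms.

1/16

Hana's father's ABO genotype from I^B i × I^A I^A: 1/2 I^A I^B, 1/2 I^A i.
Crossing each possibility with the mother I^A I^B and summing P(type B): 1/2·1/4 + 1/2·1/4 = 1/4.
Similarly for Rh via the father's Rh distribution: P(Rh-) = 1/4.
Independent loci: 1/4 × 1/4 = 1/16.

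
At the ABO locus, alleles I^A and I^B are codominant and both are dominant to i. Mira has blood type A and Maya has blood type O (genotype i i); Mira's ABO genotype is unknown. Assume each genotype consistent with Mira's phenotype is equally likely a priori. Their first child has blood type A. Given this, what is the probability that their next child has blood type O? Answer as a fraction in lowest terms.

1/6

Possible genotypes: Mira ∈ {I^A I^A, I^A i}; Maya ∈ {i i}.
Weight each parental genotype pair by prior × P(type-A child):
  I^A I^A × i i: posterior weight 2/3; P(next child type O) = 0.
  I^A i × i i: posterior weight 1/3; P(next child type O) = 1/2.
Weighted sum = 1/6.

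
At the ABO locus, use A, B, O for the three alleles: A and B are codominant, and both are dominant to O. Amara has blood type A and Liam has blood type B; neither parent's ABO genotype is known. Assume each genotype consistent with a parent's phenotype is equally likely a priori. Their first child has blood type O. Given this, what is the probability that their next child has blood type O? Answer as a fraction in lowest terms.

1/4

Possible genotypes: Amara ∈ {AA, AO}; Liam ∈ {BB, BO}.
Weight each parental genotype pair by prior × P(type-O child):
  AO × BO: posterior weight 1; P(next child type O) = 1/4.
Weighted sum = 1/4.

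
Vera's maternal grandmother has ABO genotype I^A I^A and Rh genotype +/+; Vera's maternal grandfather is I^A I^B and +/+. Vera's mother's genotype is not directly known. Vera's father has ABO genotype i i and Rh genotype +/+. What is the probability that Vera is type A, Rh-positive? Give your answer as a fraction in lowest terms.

Vera's mother's ABO genotype from I^A I^A × I^A I^B: 1/2 I^A I^A, 1/2 I^A I^B.
Crossing each possibility with the father i i and summing P(type A): 1/2·1 + 1/2·1/2 = 3/4.
Similarly for Rh via the mother's Rh distribution: P(Rh+) = 1.
Independent loci: 3/4 × 1 = 3/4.

3/4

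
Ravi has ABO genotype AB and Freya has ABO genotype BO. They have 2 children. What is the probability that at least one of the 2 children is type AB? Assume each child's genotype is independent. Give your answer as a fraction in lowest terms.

ABO cross AB × BO → 1/4 A, 1/2 B, 1/4 AB.
So P(type AB) = 1/4 per child.
P(none) = (3/4)^2 = 9/16; P(at least one) = 1 − 9/16 = 7/16.

7/16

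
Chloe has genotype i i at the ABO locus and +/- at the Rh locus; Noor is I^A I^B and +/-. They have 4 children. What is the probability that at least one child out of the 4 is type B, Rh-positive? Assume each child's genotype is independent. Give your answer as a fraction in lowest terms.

3471/4096

ABO cross i i × I^A I^B → 1/2 A, 1/2 B.
Rh cross +/- × +/- → 3/4 Rh+, 1/4 Rh-; so P(type B, Rh-positive) = 1/2 × 3/4 = 3/8 per child.
P(none) = (5/8)^4 = 625/4096; P(at least one) = 1 − 625/4096 = 3471/4096.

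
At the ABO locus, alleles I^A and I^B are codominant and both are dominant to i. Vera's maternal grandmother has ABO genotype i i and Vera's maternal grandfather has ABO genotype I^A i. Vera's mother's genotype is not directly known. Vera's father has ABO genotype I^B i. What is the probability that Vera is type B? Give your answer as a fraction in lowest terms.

3/8

Vera's mother's ABO genotype from i i × I^A i: 1/2 I^A i, 1/2 i i.
Crossing each possibility with the father I^B i and summing P(type B): 1/2·1/4 + 1/2·1/2 = 3/8.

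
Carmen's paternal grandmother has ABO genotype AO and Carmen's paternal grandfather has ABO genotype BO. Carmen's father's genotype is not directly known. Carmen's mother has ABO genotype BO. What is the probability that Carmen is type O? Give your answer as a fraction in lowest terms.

1/4

Carmen's father's ABO genotype from AO × BO: 1/4 AB, 1/4 AO, 1/4 BO, 1/4 OO.
Crossing each possibility with the mother BO and summing P(type O): 1/4·0 + 1/4·1/4 + 1/4·1/4 + 1/4·1/2 = 1/4.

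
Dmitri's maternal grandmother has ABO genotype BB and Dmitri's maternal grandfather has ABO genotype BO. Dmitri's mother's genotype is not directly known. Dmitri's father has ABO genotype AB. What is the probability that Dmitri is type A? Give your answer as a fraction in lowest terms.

Dmitri's mother's ABO genotype from BB × BO: 1/2 BB, 1/2 BO.
Crossing each possibility with the father AB and summing P(type A): 1/2·0 + 1/2·1/4 = 1/8.

1/8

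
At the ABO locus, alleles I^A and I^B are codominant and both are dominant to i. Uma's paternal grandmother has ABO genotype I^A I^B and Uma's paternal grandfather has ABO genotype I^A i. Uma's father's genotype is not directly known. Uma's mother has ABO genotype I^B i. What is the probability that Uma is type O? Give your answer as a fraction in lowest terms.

Uma's father's ABO genotype from I^A I^B × I^A i: 1/4 I^A I^A, 1/4 I^A I^B, 1/4 I^A i, 1/4 I^B i.
Crossing each possibility with the mother I^B i and summing P(type O): 1/4·0 + 1/4·0 + 1/4·1/4 + 1/4·1/4 = 1/8.

1/8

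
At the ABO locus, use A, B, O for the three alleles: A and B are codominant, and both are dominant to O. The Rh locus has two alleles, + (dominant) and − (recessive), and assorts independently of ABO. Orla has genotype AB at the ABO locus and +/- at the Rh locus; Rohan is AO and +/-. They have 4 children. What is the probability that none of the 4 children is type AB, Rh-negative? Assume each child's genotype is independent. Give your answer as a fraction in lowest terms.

50625/65536

ABO cross AB × AO → 1/2 A, 1/4 B, 1/4 AB.
Rh cross +/- × +/- → 3/4 Rh+, 1/4 Rh-; so P(type AB, Rh-negative) = 1/4 × 1/4 = 1/16 per child.
P(not type AB, Rh-negative) = 15/16 for one child; (15/16)^4 = 50625/65536.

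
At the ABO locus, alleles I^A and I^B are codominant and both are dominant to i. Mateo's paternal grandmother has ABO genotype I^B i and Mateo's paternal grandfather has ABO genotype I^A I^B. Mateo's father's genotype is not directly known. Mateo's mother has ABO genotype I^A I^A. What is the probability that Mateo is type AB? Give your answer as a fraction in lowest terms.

Mateo's father's ABO genotype from I^B i × I^A I^B: 1/4 I^A I^B, 1/4 I^A i, 1/4 I^B I^B, 1/4 I^B i.
Crossing each possibility with the mother I^A I^A and summing P(type AB): 1/4·1/2 + 1/4·0 + 1/4·1 + 1/4·1/2 = 1/2.

1/2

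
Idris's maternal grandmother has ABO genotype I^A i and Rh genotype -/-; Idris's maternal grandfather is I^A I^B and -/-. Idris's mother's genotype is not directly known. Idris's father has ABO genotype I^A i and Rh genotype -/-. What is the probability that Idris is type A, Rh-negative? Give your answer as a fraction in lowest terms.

Idris's mother's ABO genotype from I^A i × I^A I^B: 1/4 I^A I^A, 1/4 I^A I^B, 1/4 I^A i, 1/4 I^B i.
Crossing each possibility with the father I^A i and summing P(type A): 1/4·1 + 1/4·1/2 + 1/4·3/4 + 1/4·1/4 = 5/8.
Similarly for Rh via the mother's Rh distribution: P(Rh-) = 1.
Independent loci: 5/8 × 1 = 5/8.

5/8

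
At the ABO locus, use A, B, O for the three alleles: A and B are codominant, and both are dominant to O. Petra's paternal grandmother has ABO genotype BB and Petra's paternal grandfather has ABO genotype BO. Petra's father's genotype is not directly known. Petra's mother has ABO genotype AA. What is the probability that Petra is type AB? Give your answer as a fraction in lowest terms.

3/4

Petra's father's ABO genotype from BB × BO: 1/2 BB, 1/2 BO.
Crossing each possibility with the mother AA and summing P(type AB): 1/2·1 + 1/2·1/2 = 3/4.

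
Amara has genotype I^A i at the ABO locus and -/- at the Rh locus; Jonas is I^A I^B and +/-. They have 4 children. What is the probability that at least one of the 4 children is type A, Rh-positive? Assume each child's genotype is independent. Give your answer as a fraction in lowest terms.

175/256

ABO cross I^A i × I^A I^B → 1/2 A, 1/4 B, 1/4 AB.
Rh cross -/- × +/- → 1/2 Rh+, 1/2 Rh-; so P(type A, Rh-positive) = 1/2 × 1/2 = 1/4 per child.
P(none) = (3/4)^4 = 81/256; P(at least one) = 1 − 81/256 = 175/256.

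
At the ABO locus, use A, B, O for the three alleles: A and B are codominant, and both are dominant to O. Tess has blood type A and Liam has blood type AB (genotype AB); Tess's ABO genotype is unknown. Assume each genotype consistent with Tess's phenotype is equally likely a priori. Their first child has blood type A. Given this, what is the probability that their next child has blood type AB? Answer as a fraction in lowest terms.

3/8

Possible genotypes: Tess ∈ {AA, AO}; Liam ∈ {AB}.
Weight each parental genotype pair by prior × P(type-A child):
  AA × AB: posterior weight 1/2; P(next child type AB) = 1/2.
  AO × AB: posterior weight 1/2; P(next child type AB) = 1/4.
Weighted sum = 3/8.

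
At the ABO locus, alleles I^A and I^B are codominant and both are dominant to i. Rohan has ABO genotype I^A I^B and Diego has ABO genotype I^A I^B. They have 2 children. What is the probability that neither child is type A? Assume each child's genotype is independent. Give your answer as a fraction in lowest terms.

9/16

ABO cross I^A I^B × I^A I^B → 1/4 A, 1/4 B, 1/2 AB.
So P(type A) = 1/4 per child.
P(not type A) = 3/4 for one child; (3/4)^2 = 9/16.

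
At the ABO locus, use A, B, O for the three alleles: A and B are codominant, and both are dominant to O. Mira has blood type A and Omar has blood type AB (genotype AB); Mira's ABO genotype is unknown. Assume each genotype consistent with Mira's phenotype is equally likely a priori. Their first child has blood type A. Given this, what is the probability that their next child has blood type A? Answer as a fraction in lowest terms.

1/2

Possible genotypes: Mira ∈ {AA, AO}; Omar ∈ {AB}.
Weight each parental genotype pair by prior × P(type-A child):
  AA × AB: posterior weight 1/2; P(next child type A) = 1/2.
  AO × AB: posterior weight 1/2; P(next child type A) = 1/2.
Weighted sum = 1/2.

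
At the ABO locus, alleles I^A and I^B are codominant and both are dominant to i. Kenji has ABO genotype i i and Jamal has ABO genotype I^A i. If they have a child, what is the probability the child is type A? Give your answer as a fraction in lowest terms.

ABO cross i i × I^A i → offspring phenotypes: 1/2 O, 1/2 A.
So P(type A) = 1/2.

1/2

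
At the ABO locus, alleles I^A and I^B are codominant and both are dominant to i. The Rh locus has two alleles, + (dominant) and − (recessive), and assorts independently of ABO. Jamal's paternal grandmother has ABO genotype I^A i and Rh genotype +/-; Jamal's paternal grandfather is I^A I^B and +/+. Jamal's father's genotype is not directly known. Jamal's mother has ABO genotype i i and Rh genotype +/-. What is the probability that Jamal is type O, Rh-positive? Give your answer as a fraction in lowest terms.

Jamal's father's ABO genotype from I^A i × I^A I^B: 1/4 I^A I^A, 1/4 I^A I^B, 1/4 I^A i, 1/4 I^B i.
Crossing each possibility with the mother i i and summing P(type O): 1/4·0 + 1/4·0 + 1/4·1/2 + 1/4·1/2 = 1/4.
Similarly for Rh via the father's Rh distribution: P(Rh+) = 7/8.
Independent loci: 1/4 × 7/8 = 7/32.

7/32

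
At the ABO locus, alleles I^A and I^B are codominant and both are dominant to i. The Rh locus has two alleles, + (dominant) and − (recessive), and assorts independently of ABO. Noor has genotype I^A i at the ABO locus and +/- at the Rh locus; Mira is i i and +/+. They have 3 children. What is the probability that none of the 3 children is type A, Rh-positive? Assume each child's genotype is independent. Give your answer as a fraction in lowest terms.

1/8

ABO cross I^A i × i i → 1/2 O, 1/2 A.
Rh cross +/- × +/+ → 1 Rh+; so P(type A, Rh-positive) = 1/2 × 1 = 1/2 per child.
P(not type A, Rh-positive) = 1/2 for one child; (1/2)^3 = 1/8.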